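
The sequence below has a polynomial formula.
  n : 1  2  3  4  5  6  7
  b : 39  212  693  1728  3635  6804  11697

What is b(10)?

173 , 481 , 1035 , 1907 , 3169 , 4893
308 , 554 , 872 , 1262 , 1724
246 , 318 , 390 , 462
72 , 72 , 72
The fourth differences are constant (72).
462 + 72 = 534;  1724 + 534 = 2258;  4893 + 2258 = 7151;  11697 + 7151 = 18848
534 + 72 = 606;  2258 + 606 = 2864;  7151 + 2864 = 10015;  18848 + 10015 = 28863
606 + 72 = 678;  2864 + 678 = 3542;  10015 + 3542 = 13557;  28863 + 13557 = 42420

42420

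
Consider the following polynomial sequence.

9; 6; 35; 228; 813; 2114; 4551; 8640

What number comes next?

-3, 29, 193, 585, 1301, 2437, 4089
32, 164, 392, 716, 1136, 1652
132, 228, 324, 420, 516
96, 96, 96, 96
The fourth differences are constant (96).
516 + 96 = 612;  1652 + 612 = 2264;  4089 + 2264 = 6353;  8640 + 6353 = 14993

14993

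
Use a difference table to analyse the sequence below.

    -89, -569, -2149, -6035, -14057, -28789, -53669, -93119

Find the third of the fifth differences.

-120

D1: -480, -1580, -3886, -8022, -14732, -24880, -39450
D2: -1100, -2306, -4136, -6710, -10148, -14570
D3: -1206, -1830, -2574, -3438, -4422
D4: -624, -744, -864, -984
D5: -120, -120, -120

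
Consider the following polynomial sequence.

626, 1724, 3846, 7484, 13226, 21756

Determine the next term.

Δ: 1098  2122  3638  5742  8530
Δ²: 1024  1516  2104  2788
Δ³: 492  588  684
Δ⁴: 96  96
Constant fourth difference = 96, so extend:
684 + 96 = 780;  2788 + 780 = 3568;  8530 + 3568 = 12098;  21756 + 12098 = 33854

33854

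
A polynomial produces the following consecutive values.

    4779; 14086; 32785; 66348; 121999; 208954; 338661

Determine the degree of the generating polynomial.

5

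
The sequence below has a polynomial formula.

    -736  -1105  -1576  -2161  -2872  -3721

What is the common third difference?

-12

D1: -369, -471, -585, -711, -849
D2: -102, -114, -126, -138
D3: -12, -12, -12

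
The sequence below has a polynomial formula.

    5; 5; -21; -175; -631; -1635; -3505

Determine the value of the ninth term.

-11475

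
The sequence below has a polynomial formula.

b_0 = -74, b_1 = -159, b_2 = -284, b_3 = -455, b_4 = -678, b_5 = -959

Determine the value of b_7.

-85, -125, -171, -223, -281
-40, -46, -52, -58
-6, -6, -6
The third differences are constant (-6).
-58 − 6 = -64;  -281 − 64 = -345;  -959 − 345 = -1304
-64 − 6 = -70;  -345 − 70 = -415;  -1304 − 415 = -1719

-1719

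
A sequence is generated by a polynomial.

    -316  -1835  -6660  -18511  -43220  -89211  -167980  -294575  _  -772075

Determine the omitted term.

-488076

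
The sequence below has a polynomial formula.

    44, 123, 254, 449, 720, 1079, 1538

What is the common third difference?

First differences: 79, 131, 195, 271, 359, 459
Second differences: 52, 64, 76, 88, 100
Third differences: 12, 12, 12, 12

12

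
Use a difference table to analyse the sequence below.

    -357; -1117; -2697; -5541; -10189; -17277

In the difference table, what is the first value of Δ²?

-820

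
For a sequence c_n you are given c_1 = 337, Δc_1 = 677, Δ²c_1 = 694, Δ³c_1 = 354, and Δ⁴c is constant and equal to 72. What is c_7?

Build the table forward from the leading diagonal:
Δ⁴: 72, 72, 72, 72, 72, 72, 72
Δ³: 354, 426, 498, 570, 642, 714, 786
Δ²: 694, 1048, 1474, 1972, 2542, 3184, 3898
Δ: 677, 1371, 2419, 3893, 5865, 8407, 11591
c: 337, 1014, 2385, 4804, 8697, 14562, 22969

22969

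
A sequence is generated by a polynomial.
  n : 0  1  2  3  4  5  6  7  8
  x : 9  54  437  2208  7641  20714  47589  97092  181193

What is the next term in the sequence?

315486

45, 383, 1771, 5433, 13073, 26875, 49503, 84101
338, 1388, 3662, 7640, 13802, 22628, 34598
1050, 2274, 3978, 6162, 8826, 11970
1224, 1704, 2184, 2664, 3144
480, 480, 480, 480
Constant fifth difference = 480, so extend:
3144 + 480 = 3624;  11970 + 3624 = 15594;  34598 + 15594 = 50192;  84101 + 50192 = 134293;  181193 + 134293 = 315486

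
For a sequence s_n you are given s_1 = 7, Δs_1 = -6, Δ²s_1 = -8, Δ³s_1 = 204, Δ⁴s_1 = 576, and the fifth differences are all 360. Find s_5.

Build the table forward from the leading diagonal:
D5: 360  360  360  360  360
D4: 576  936  1296  1656  2016
D3: 204  780  1716  3012  4668
D2: -8  196  976  2692  5704
D1: -6  -14  182  1158  3850
s: 7  1  -13  169  1327

1327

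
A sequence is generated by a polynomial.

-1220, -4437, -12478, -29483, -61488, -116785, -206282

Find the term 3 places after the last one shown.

-3217, -8041, -17005, -32005, -55297, -89497
-4824, -8964, -15000, -23292, -34200
-4140, -6036, -8292, -10908
-1896, -2256, -2616
-360, -360
Constant fifth difference = -360, so extend:
-2616 − 360 = -2976;  -10908 − 2976 = -13884;  -34200 − 13884 = -48084;  -89497 − 48084 = -137581;  -206282 − 137581 = -343863
-2976 − 360 = -3336;  -13884 − 3336 = -17220;  -48084 − 17220 = -65304;  -137581 − 65304 = -202885;  -343863 − 202885 = -546748
-3336 − 360 = -3696;  -17220 − 3696 = -20916;  -65304 − 20916 = -86220;  -202885 − 86220 = -289105;  -546748 − 289105 = -835853

-835853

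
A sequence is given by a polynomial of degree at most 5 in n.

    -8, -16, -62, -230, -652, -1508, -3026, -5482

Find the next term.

-9200

Δ: -8 , -46 , -168 , -422 , -856 , -1518 , -2456
Δ²: -38 , -122 , -254 , -434 , -662 , -938
Δ³: -84 , -132 , -180 , -228 , -276
Δ⁴: -48 , -48 , -48 , -48
The fourth differences are constant (-48).
-276 − 48 = -324;  -938 − 324 = -1262;  -2456 − 1262 = -3718;  -5482 − 3718 = -9200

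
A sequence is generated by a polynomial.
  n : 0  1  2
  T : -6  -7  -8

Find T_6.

-12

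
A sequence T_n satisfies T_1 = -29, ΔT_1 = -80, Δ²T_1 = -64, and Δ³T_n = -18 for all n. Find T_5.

-805

Build the table forward from the leading diagonal:
D3: -18, -18, -18, -18, -18
D2: -64, -82, -100, -118, -136
D1: -80, -144, -226, -326, -444
T: -29, -109, -253, -479, -805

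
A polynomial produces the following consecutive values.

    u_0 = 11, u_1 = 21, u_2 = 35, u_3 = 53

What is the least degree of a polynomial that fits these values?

2

Δ: 10, 14, 18
Δ²: 4, 4
The second differences are constant, so the polynomial has degree 2.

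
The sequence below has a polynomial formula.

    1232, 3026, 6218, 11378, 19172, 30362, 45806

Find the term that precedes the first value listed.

362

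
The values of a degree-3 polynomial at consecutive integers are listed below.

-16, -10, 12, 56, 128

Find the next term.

234

First differences: 6, 22, 44, 72
Second differences: 16, 22, 28
Third differences: 6, 6
Constant third difference = 6, so extend:
28 + 6 = 34;  72 + 34 = 106;  128 + 106 = 234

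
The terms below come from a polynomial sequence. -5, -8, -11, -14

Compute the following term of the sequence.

First differences: -3  -3  -3
Constant first difference = -3, so extend:
-14 − 3 = -17

-17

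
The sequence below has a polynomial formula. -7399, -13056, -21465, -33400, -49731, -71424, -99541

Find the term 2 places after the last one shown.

-179775

First differences: -5657  -8409  -11935  -16331  -21693  -28117
Second differences: -2752  -3526  -4396  -5362  -6424
Third differences: -774  -870  -966  -1062
Fourth differences: -96  -96  -96
The fourth differences are constant (-96).
-1062 − 96 = -1158;  -6424 − 1158 = -7582;  -28117 − 7582 = -35699;  -99541 − 35699 = -135240
-1158 − 96 = -1254;  -7582 − 1254 = -8836;  -35699 − 8836 = -44535;  -135240 − 44535 = -179775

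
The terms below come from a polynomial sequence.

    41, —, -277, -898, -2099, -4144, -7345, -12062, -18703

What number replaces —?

-20

Using the last 7 terms:
-621  -1201  -2045  -3201  -4717  -6641
-580  -844  -1156  -1516  -1924
-264  -312  -360  -408
-48  -48  -48
Constant fourth difference = -48.
Extend backward: -264 + 48 = -216;  -580 + 216 = -364;  -621 + 364 = -257;  -277 + 257 = -20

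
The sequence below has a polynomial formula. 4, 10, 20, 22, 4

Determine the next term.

D1: 6 , 10 , 2 , -18
D2: 4 , -8 , -20
D3: -12 , -12
The third differences are constant (-12).
-20 − 12 = -32;  -18 − 32 = -50;  4 − 50 = -46

-46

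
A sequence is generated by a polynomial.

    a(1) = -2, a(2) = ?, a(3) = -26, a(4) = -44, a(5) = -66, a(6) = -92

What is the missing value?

-12

Using the last 4 terms:
Δ: -18, -22, -26
Δ²: -4, -4
Constant second difference = -4.
Extend backward: -18 + 4 = -14;  -26 + 14 = -12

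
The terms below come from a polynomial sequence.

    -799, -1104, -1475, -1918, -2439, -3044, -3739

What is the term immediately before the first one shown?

-554

Δ: -305, -371, -443, -521, -605, -695
Δ²: -66, -72, -78, -84, -90
Δ³: -6, -6, -6, -6
The third differences are constant at -6.
Work back: -66 + 6 = -60;  -305 + 60 = -245;  -799 + 245 = -554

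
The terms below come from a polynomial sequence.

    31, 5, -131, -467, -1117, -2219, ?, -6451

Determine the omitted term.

-3935

Using the first 6 terms:
-26, -136, -336, -650, -1102
-110, -200, -314, -452
-90, -114, -138
-24, -24
Constant fourth difference = -24.
Extend forward: -138 − 24 = -162;  -452 − 162 = -614;  -1102 − 614 = -1716;  -2219 − 1716 = -3935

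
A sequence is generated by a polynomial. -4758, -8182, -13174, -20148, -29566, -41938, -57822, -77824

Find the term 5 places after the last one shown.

First differences: -3424, -4992, -6974, -9418, -12372, -15884, -20002
Second differences: -1568, -1982, -2444, -2954, -3512, -4118
Third differences: -414, -462, -510, -558, -606
Fourth differences: -48, -48, -48, -48
The fourth differences are constant (-48).
-606 − 48 = -654;  -4118 − 654 = -4772;  -20002 − 4772 = -24774;  -77824 − 24774 = -102598
-654 − 48 = -702;  -4772 − 702 = -5474;  -24774 − 5474 = -30248;  -102598 − 30248 = -132846
-702 − 48 = -750;  -5474 − 750 = -6224;  -30248 − 6224 = -36472;  -132846 − 36472 = -169318
-750 − 48 = -798;  -6224 − 798 = -7022;  -36472 − 7022 = -43494;  -169318 − 43494 = -212812
-798 − 48 = -846;  -7022 − 846 = -7868;  -43494 − 7868 = -51362;  -212812 − 51362 = -264174

-264174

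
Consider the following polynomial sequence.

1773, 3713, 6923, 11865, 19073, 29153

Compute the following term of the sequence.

D1: 1940  3210  4942  7208  10080
D2: 1270  1732  2266  2872
D3: 462  534  606
D4: 72  72
Fourth differences constant at 72.
606 + 72 = 678;  2872 + 678 = 3550;  10080 + 3550 = 13630;  29153 + 13630 = 42783

42783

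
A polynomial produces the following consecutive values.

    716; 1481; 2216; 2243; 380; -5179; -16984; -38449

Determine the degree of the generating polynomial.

Δ: 765, 735, 27, -1863, -5559, -11805, -21465
Δ²: -30, -708, -1890, -3696, -6246, -9660
Δ³: -678, -1182, -1806, -2550, -3414
Δ⁴: -504, -624, -744, -864
Δ⁵: -120, -120, -120
The fifth differences are constant, so the polynomial has degree 5.

5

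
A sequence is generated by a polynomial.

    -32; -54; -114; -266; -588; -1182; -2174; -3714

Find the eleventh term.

-13482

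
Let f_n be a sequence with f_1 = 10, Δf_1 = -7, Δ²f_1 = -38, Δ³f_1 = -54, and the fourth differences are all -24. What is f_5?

Build the table forward from the leading diagonal:
Δ⁴: -24  -24  -24  -24  -24
Δ³: -54  -78  -102  -126  -150
Δ²: -38  -92  -170  -272  -398
Δ: -7  -45  -137  -307  -579
f: 10  3  -42  -179  -486

-486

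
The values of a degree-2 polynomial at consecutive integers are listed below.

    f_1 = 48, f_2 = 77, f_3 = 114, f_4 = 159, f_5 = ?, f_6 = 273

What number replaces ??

212

Using the first 4 terms:
First differences: 29  37  45
Second differences: 8  8
Constant second difference = 8.
Extend forward: 45 + 8 = 53;  159 + 53 = 212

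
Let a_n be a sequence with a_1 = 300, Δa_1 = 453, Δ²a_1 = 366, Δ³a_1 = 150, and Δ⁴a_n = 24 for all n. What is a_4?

2907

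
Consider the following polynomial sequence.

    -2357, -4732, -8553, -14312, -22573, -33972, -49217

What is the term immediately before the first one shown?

-2375, -3821, -5759, -8261, -11399, -15245
-1446, -1938, -2502, -3138, -3846
-492, -564, -636, -708
-72, -72, -72
The fourth differences are constant at -72.
Work back: -492 + 72 = -420;  -1446 + 420 = -1026;  -2375 + 1026 = -1349;  -2357 + 1349 = -1008

-1008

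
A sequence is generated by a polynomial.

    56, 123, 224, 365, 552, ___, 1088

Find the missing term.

791

Using the first 5 terms:
67  101  141  187
34  40  46
6  6
Constant third difference = 6.
Extend forward: 46 + 6 = 52;  187 + 52 = 239;  552 + 239 = 791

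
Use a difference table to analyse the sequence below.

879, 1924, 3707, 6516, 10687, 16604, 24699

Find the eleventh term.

First differences: 1045  1783  2809  4171  5917  8095
Second differences: 738  1026  1362  1746  2178
Third differences: 288  336  384  432
Fourth differences: 48  48  48
The fourth differences are constant (48).
432 + 48 = 480;  2178 + 480 = 2658;  8095 + 2658 = 10753;  24699 + 10753 = 35452
480 + 48 = 528;  2658 + 528 = 3186;  10753 + 3186 = 13939;  35452 + 13939 = 49391
528 + 48 = 576;  3186 + 576 = 3762;  13939 + 3762 = 17701;  49391 + 17701 = 67092
576 + 48 = 624;  3762 + 624 = 4386;  17701 + 4386 = 22087;  67092 + 22087 = 89179

89179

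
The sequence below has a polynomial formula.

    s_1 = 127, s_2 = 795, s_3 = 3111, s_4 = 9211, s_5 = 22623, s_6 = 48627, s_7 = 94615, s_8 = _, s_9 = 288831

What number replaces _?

Using the first 7 terms:
668, 2316, 6100, 13412, 26004, 45988
1648, 3784, 7312, 12592, 19984
2136, 3528, 5280, 7392
1392, 1752, 2112
360, 360
Constant fifth difference = 360.
Extend forward: 2112 + 360 = 2472;  7392 + 2472 = 9864;  19984 + 9864 = 29848;  45988 + 29848 = 75836;  94615 + 75836 = 170451

170451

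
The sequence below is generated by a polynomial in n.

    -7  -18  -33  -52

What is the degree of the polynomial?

D1: -11, -15, -19
D2: -4, -4
The second differences are constant, so the polynomial has degree 2.

2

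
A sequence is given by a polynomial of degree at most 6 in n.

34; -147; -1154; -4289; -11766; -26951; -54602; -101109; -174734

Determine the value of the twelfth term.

D1: -181, -1007, -3135, -7477, -15185, -27651, -46507, -73625
D2: -826, -2128, -4342, -7708, -12466, -18856, -27118
D3: -1302, -2214, -3366, -4758, -6390, -8262
D4: -912, -1152, -1392, -1632, -1872
D5: -240, -240, -240, -240
The fifth differences are constant (-240).
-1872 − 240 = -2112;  -8262 − 2112 = -10374;  -27118 − 10374 = -37492;  -73625 − 37492 = -111117;  -174734 − 111117 = -285851
-2112 − 240 = -2352;  -10374 − 2352 = -12726;  -37492 − 12726 = -50218;  -111117 − 50218 = -161335;  -285851 − 161335 = -447186
-2352 − 240 = -2592;  -12726 − 2592 = -15318;  -50218 − 15318 = -65536;  -161335 − 65536 = -226871;  -447186 − 226871 = -674057

-674057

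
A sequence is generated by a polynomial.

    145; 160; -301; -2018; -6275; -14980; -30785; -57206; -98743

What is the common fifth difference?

-120

D1: 15, -461, -1717, -4257, -8705, -15805, -26421, -41537
D2: -476, -1256, -2540, -4448, -7100, -10616, -15116
D3: -780, -1284, -1908, -2652, -3516, -4500
D4: -504, -624, -744, -864, -984
D5: -120, -120, -120, -120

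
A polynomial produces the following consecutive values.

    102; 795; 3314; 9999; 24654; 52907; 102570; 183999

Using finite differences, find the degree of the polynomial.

5

693, 2519, 6685, 14655, 28253, 49663, 81429
1826, 4166, 7970, 13598, 21410, 31766
2340, 3804, 5628, 7812, 10356
1464, 1824, 2184, 2544
360, 360, 360
The fifth differences are constant, so the polynomial has degree 5.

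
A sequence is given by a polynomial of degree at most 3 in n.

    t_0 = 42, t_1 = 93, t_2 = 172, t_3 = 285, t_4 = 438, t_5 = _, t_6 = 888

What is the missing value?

Using the first 5 terms:
51, 79, 113, 153
28, 34, 40
6, 6
Constant third difference = 6.
Extend forward: 40 + 6 = 46;  153 + 46 = 199;  438 + 199 = 637

637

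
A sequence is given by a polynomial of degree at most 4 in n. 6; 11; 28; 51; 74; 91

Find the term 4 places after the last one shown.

Δ: 5, 17, 23, 23, 17
Δ²: 12, 6, 0, -6
Δ³: -6, -6, -6
Constant third difference = -6, so extend:
-6 − 6 = -12;  17 − 12 = 5;  91 + 5 = 96
-12 − 6 = -18;  5 − 18 = -13;  96 − 13 = 83
-18 − 6 = -24;  -13 − 24 = -37;  83 − 37 = 46
-24 − 6 = -30;  -37 − 30 = -67;  46 − 67 = -21

-21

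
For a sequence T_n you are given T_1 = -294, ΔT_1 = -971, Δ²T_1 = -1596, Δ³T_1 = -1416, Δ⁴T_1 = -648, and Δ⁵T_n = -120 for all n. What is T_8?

Build the table forward from the leading diagonal:
Fifth differences: -120, -120, -120, -120, -120, -120, -120, -120
Fourth differences: -648, -768, -888, -1008, -1128, -1248, -1368, -1488
Third differences: -1416, -2064, -2832, -3720, -4728, -5856, -7104, -8472
Second differences: -1596, -3012, -5076, -7908, -11628, -16356, -22212, -29316
First differences: -971, -2567, -5579, -10655, -18563, -30191, -46547, -68759
T: -294, -1265, -3832, -9411, -20066, -38629, -68820, -115367

-115367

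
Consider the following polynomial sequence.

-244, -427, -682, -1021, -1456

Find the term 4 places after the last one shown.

-4396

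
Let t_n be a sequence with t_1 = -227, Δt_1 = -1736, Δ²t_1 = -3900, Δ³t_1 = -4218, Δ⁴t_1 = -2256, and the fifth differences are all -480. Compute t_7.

Build the table forward from the leading diagonal:
D5: -480, -480, -480, -480, -480, -480, -480
D4: -2256, -2736, -3216, -3696, -4176, -4656, -5136
D3: -4218, -6474, -9210, -12426, -16122, -20298, -24954
D2: -3900, -8118, -14592, -23802, -36228, -52350, -72648
D1: -1736, -5636, -13754, -28346, -52148, -88376, -140726
t: -227, -1963, -7599, -21353, -49699, -101847, -190223

-190223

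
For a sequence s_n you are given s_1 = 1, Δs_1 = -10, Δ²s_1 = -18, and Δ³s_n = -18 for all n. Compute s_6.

-409

Build the table forward from the leading diagonal:
D3: -18, -18, -18, -18, -18, -18
D2: -18, -36, -54, -72, -90, -108
D1: -10, -28, -64, -118, -190, -280
s: 1, -9, -37, -101, -219, -409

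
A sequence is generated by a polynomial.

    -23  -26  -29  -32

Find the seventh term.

D1: -3  -3  -3
Constant first difference = -3, so extend:
-32 − 3 = -35
-35 − 3 = -38
-38 − 3 = -41

-41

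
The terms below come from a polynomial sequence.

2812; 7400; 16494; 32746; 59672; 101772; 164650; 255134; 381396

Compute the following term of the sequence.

D1: 4588 , 9094 , 16252 , 26926 , 42100 , 62878 , 90484 , 126262
D2: 4506 , 7158 , 10674 , 15174 , 20778 , 27606 , 35778
D3: 2652 , 3516 , 4500 , 5604 , 6828 , 8172
D4: 864 , 984 , 1104 , 1224 , 1344
D5: 120 , 120 , 120 , 120
Constant fifth difference = 120, so extend:
1344 + 120 = 1464;  8172 + 1464 = 9636;  35778 + 9636 = 45414;  126262 + 45414 = 171676;  381396 + 171676 = 553072

553072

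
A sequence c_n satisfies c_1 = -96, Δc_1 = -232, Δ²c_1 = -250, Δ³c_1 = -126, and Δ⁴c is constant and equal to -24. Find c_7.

-8118

Build the table forward from the leading diagonal:
Δ⁴: -24, -24, -24, -24, -24, -24, -24
Δ³: -126, -150, -174, -198, -222, -246, -270
Δ²: -250, -376, -526, -700, -898, -1120, -1366
Δ: -232, -482, -858, -1384, -2084, -2982, -4102
c: -96, -328, -810, -1668, -3052, -5136, -8118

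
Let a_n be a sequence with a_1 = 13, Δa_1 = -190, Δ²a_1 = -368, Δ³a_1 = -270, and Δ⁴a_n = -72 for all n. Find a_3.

Build the table forward from the leading diagonal:
Δ⁴: -72  -72  -72
Δ³: -270  -342  -414
Δ²: -368  -638  -980
Δ: -190  -558  -1196
a: 13  -177  -735

-735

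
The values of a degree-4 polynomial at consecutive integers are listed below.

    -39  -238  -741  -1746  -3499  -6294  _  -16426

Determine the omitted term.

Using the first 6 terms:
-199, -503, -1005, -1753, -2795
-304, -502, -748, -1042
-198, -246, -294
-48, -48
Constant fourth difference = -48.
Extend forward: -294 − 48 = -342;  -1042 − 342 = -1384;  -2795 − 1384 = -4179;  -6294 − 4179 = -10473

-10473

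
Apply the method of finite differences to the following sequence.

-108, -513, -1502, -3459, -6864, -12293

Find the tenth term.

-69129

-405, -989, -1957, -3405, -5429
-584, -968, -1448, -2024
-384, -480, -576
-96, -96
Fourth differences constant at -96.
-576 − 96 = -672;  -2024 − 672 = -2696;  -5429 − 2696 = -8125;  -12293 − 8125 = -20418
-672 − 96 = -768;  -2696 − 768 = -3464;  -8125 − 3464 = -11589;  -20418 − 11589 = -32007
-768 − 96 = -864;  -3464 − 864 = -4328;  -11589 − 4328 = -15917;  -32007 − 15917 = -47924
-864 − 96 = -960;  -4328 − 960 = -5288;  -15917 − 5288 = -21205;  -47924 − 21205 = -69129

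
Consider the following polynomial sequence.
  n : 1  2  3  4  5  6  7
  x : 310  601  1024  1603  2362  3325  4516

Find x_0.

127

D1: 291, 423, 579, 759, 963, 1191
D2: 132, 156, 180, 204, 228
D3: 24, 24, 24, 24
The third differences are constant at 24.
Work back: 132 − 24 = 108;  291 − 108 = 183;  310 − 183 = 127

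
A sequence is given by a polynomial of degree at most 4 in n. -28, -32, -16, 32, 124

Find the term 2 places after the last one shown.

488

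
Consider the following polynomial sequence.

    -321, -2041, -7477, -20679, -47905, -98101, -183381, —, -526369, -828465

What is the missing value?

Using the first 7 terms:
First differences: -1720  -5436  -13202  -27226  -50196  -85280
Second differences: -3716  -7766  -14024  -22970  -35084
Third differences: -4050  -6258  -8946  -12114
Fourth differences: -2208  -2688  -3168
Fifth differences: -480  -480
Constant fifth difference = -480.
Extend forward: -3168 − 480 = -3648;  -12114 − 3648 = -15762;  -35084 − 15762 = -50846;  -85280 − 50846 = -136126;  -183381 − 136126 = -319507

-319507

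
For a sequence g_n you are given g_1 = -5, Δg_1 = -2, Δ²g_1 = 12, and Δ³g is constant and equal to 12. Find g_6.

225

Build the table forward from the leading diagonal:
D3: 12  12  12  12  12  12
D2: 12  24  36  48  60  72
D1: -2  10  34  70  118  178
g: -5  -7  3  37  107  225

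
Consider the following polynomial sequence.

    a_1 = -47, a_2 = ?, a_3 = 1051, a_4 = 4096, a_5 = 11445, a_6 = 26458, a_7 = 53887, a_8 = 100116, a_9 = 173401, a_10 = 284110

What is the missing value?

102

Using the last 8 terms:
First differences: 3045  7349  15013  27429  46229  73285  110709
Second differences: 4304  7664  12416  18800  27056  37424
Third differences: 3360  4752  6384  8256  10368
Fourth differences: 1392  1632  1872  2112
Fifth differences: 240  240  240
Constant fifth difference = 240.
Extend backward: 1392 − 240 = 1152;  3360 − 1152 = 2208;  4304 − 2208 = 2096;  3045 − 2096 = 949;  1051 − 949 = 102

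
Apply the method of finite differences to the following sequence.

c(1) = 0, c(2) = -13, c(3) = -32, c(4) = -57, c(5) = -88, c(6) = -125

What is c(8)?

Δ: -13, -19, -25, -31, -37
Δ²: -6, -6, -6, -6
The second differences are constant (-6).
-37 − 6 = -43;  -125 − 43 = -168
-43 − 6 = -49;  -168 − 49 = -217

-217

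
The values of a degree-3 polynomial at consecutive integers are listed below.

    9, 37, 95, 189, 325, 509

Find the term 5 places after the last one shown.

2359

28 , 58 , 94 , 136 , 184
30 , 36 , 42 , 48
6 , 6 , 6
Constant third difference = 6, so extend:
48 + 6 = 54;  184 + 54 = 238;  509 + 238 = 747
54 + 6 = 60;  238 + 60 = 298;  747 + 298 = 1045
60 + 6 = 66;  298 + 66 = 364;  1045 + 364 = 1409
66 + 6 = 72;  364 + 72 = 436;  1409 + 436 = 1845
72 + 6 = 78;  436 + 78 = 514;  1845 + 514 = 2359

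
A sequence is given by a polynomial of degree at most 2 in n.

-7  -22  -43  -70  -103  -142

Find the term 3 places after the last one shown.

-295

-15, -21, -27, -33, -39
-6, -6, -6, -6
Second differences constant at -6.
-39 − 6 = -45;  -142 − 45 = -187
-45 − 6 = -51;  -187 − 51 = -238
-51 − 6 = -57;  -238 − 57 = -295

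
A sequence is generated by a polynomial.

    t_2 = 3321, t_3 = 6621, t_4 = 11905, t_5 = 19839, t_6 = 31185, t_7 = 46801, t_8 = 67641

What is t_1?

1435

D1: 3300, 5284, 7934, 11346, 15616, 20840
D2: 1984, 2650, 3412, 4270, 5224
D3: 666, 762, 858, 954
D4: 96, 96, 96
The fourth differences are constant at 96.
Work back: 666 − 96 = 570;  1984 − 570 = 1414;  3300 − 1414 = 1886;  3321 − 1886 = 1435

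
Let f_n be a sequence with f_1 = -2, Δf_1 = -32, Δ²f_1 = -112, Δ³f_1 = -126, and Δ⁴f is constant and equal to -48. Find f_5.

Build the table forward from the leading diagonal:
Fourth differences: -48, -48, -48, -48, -48
Third differences: -126, -174, -222, -270, -318
Second differences: -112, -238, -412, -634, -904
First differences: -32, -144, -382, -794, -1428
f: -2, -34, -178, -560, -1354

-1354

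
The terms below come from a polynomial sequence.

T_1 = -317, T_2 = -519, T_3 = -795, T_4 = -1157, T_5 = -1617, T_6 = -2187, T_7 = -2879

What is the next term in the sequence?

-3705

Δ: -202  -276  -362  -460  -570  -692
Δ²: -74  -86  -98  -110  -122
Δ³: -12  -12  -12  -12
The third differences are constant (-12).
-122 − 12 = -134;  -692 − 134 = -826;  -2879 − 826 = -3705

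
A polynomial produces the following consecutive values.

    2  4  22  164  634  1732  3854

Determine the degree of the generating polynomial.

First differences: 2, 18, 142, 470, 1098, 2122
Second differences: 16, 124, 328, 628, 1024
Third differences: 108, 204, 300, 396
Fourth differences: 96, 96, 96
The fourth differences are constant, so the polynomial has degree 4.

4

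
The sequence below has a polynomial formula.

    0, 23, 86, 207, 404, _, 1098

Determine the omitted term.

Using the first 5 terms:
D1: 23, 63, 121, 197
D2: 40, 58, 76
D3: 18, 18
Constant third difference = 18.
Extend forward: 76 + 18 = 94;  197 + 94 = 291;  404 + 291 = 695

695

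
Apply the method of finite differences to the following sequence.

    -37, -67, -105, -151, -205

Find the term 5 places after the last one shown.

-595

-30, -38, -46, -54
-8, -8, -8
Second differences constant at -8.
-54 − 8 = -62;  -205 − 62 = -267
-62 − 8 = -70;  -267 − 70 = -337
-70 − 8 = -78;  -337 − 78 = -415
-78 − 8 = -86;  -415 − 86 = -501
-86 − 8 = -94;  -501 − 94 = -595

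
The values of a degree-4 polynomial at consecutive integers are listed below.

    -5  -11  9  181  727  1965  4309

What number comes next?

First differences: -6, 20, 172, 546, 1238, 2344
Second differences: 26, 152, 374, 692, 1106
Third differences: 126, 222, 318, 414
Fourth differences: 96, 96, 96
The fourth differences are constant (96).
414 + 96 = 510;  1106 + 510 = 1616;  2344 + 1616 = 3960;  4309 + 3960 = 8269

8269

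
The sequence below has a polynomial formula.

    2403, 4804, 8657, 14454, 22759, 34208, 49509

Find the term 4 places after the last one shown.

165913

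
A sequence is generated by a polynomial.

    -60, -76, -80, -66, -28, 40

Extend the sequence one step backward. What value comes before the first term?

-38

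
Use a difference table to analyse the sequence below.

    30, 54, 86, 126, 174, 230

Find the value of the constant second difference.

D1: 24, 32, 40, 48, 56
D2: 8, 8, 8, 8

8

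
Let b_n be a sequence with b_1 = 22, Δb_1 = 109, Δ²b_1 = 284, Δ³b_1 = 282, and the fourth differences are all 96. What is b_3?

Build the table forward from the leading diagonal:
Δ⁴: 96  96  96
Δ³: 282  378  474
Δ²: 284  566  944
Δ: 109  393  959
b: 22  131  524

524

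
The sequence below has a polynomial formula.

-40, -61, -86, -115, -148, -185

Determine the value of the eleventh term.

-21  -25  -29  -33  -37
-4  -4  -4  -4
Constant second difference = -4, so extend:
-37 − 4 = -41;  -185 − 41 = -226
-41 − 4 = -45;  -226 − 45 = -271
-45 − 4 = -49;  -271 − 49 = -320
-49 − 4 = -53;  -320 − 53 = -373
-53 − 4 = -57;  -373 − 57 = -430

-430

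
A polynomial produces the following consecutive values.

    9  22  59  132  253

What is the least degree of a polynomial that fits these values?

3

13, 37, 73, 121
24, 36, 48
12, 12
The third differences are constant, so the polynomial has degree 3.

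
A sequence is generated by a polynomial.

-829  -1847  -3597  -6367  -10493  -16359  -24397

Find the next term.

-35087

D1: -1018, -1750, -2770, -4126, -5866, -8038
D2: -732, -1020, -1356, -1740, -2172
D3: -288, -336, -384, -432
D4: -48, -48, -48
The fourth differences are constant (-48).
-432 − 48 = -480;  -2172 − 480 = -2652;  -8038 − 2652 = -10690;  -24397 − 10690 = -35087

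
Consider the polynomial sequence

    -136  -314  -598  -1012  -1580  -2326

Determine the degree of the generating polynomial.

3

D1: -178, -284, -414, -568, -746
D2: -106, -130, -154, -178
D3: -24, -24, -24
The third differences are constant, so the polynomial has degree 3.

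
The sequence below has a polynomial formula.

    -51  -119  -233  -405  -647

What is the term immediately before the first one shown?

D1: -68, -114, -172, -242
D2: -46, -58, -70
D3: -12, -12
The third differences are constant at -12.
Work back: -46 + 12 = -34;  -68 + 34 = -34;  -51 + 34 = -17

-17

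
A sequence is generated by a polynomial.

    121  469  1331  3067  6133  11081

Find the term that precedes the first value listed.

D1: 348  862  1736  3066  4948
D2: 514  874  1330  1882
D3: 360  456  552
D4: 96  96
The fourth differences are constant at 96.
Work back: 360 − 96 = 264;  514 − 264 = 250;  348 − 250 = 98;  121 − 98 = 23

23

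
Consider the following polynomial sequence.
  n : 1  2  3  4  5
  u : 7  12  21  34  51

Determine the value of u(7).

5  9  13  17
4  4  4
Second differences constant at 4.
17 + 4 = 21;  51 + 21 = 72
21 + 4 = 25;  72 + 25 = 97

97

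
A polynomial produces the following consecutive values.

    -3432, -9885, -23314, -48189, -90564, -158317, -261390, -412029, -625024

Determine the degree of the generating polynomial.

D1: -6453, -13429, -24875, -42375, -67753, -103073, -150639, -212995
D2: -6976, -11446, -17500, -25378, -35320, -47566, -62356
D3: -4470, -6054, -7878, -9942, -12246, -14790
D4: -1584, -1824, -2064, -2304, -2544
D5: -240, -240, -240, -240
The fifth differences are constant, so the polynomial has degree 5.

5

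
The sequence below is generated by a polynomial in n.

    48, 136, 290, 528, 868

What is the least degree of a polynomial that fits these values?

3

D1: 88, 154, 238, 340
D2: 66, 84, 102
D3: 18, 18
The third differences are constant, so the polynomial has degree 3.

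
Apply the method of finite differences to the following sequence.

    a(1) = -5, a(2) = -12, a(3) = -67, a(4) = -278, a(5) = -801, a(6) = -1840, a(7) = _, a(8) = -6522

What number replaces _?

Using the first 6 terms:
D1: -7  -55  -211  -523  -1039
D2: -48  -156  -312  -516
D3: -108  -156  -204
D4: -48  -48
Constant fourth difference = -48.
Extend forward: -204 − 48 = -252;  -516 − 252 = -768;  -1039 − 768 = -1807;  -1840 − 1807 = -3647

-3647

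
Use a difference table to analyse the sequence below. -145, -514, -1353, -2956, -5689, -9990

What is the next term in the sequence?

-16369

D1: -369 , -839 , -1603 , -2733 , -4301
D2: -470 , -764 , -1130 , -1568
D3: -294 , -366 , -438
D4: -72 , -72
Fourth differences constant at -72.
-438 − 72 = -510;  -1568 − 510 = -2078;  -4301 − 2078 = -6379;  -9990 − 6379 = -16369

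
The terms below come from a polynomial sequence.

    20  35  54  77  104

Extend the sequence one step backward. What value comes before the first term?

9

15, 19, 23, 27
4, 4, 4
The second differences are constant at 4.
Work back: 15 − 4 = 11;  20 − 11 = 9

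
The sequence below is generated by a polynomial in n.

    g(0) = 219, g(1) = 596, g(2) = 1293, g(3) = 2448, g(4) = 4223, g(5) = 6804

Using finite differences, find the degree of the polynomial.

D1: 377, 697, 1155, 1775, 2581
D2: 320, 458, 620, 806
D3: 138, 162, 186
D4: 24, 24
The fourth differences are constant, so the polynomial has degree 4.

4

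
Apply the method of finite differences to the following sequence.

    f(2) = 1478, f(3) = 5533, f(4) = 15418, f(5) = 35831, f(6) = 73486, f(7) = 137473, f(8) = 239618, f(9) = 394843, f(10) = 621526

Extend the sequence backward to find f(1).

211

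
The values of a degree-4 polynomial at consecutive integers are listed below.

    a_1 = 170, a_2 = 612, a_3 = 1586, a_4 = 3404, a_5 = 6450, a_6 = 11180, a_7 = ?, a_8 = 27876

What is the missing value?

18122

Using the first 6 terms:
D1: 442  974  1818  3046  4730
D2: 532  844  1228  1684
D3: 312  384  456
D4: 72  72
Constant fourth difference = 72.
Extend forward: 456 + 72 = 528;  1684 + 528 = 2212;  4730 + 2212 = 6942;  11180 + 6942 = 18122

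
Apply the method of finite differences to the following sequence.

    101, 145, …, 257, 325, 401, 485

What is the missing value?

Using the last 4 terms:
First differences: 68, 76, 84
Second differences: 8, 8
Constant second difference = 8.
Extend backward: 68 − 8 = 60;  257 − 60 = 197

197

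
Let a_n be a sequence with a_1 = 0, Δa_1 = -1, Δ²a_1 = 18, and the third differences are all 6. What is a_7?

384

Build the table forward from the leading diagonal:
Third differences: 6, 6, 6, 6, 6, 6, 6
Second differences: 18, 24, 30, 36, 42, 48, 54
First differences: -1, 17, 41, 71, 107, 149, 197
a: 0, -1, 16, 57, 128, 235, 384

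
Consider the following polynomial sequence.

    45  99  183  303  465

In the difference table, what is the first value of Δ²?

D1: 54, 84, 120, 162
D2: 30, 36, 42
D3: 6, 6

30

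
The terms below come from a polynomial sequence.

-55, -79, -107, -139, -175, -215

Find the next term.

-259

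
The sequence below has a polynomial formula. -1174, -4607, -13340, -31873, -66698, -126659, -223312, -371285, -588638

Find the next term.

-897223

First differences: -3433, -8733, -18533, -34825, -59961, -96653, -147973, -217353
Second differences: -5300, -9800, -16292, -25136, -36692, -51320, -69380
Third differences: -4500, -6492, -8844, -11556, -14628, -18060
Fourth differences: -1992, -2352, -2712, -3072, -3432
Fifth differences: -360, -360, -360, -360
Constant fifth difference = -360, so extend:
-3432 − 360 = -3792;  -18060 − 3792 = -21852;  -69380 − 21852 = -91232;  -217353 − 91232 = -308585;  -588638 − 308585 = -897223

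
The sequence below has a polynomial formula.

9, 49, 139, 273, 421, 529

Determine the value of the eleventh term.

Δ: 40, 90, 134, 148, 108
Δ²: 50, 44, 14, -40
Δ³: -6, -30, -54
Δ⁴: -24, -24
The fourth differences are constant (-24).
-54 − 24 = -78;  -40 − 78 = -118;  108 − 118 = -10;  529 − 10 = 519
-78 − 24 = -102;  -118 − 102 = -220;  -10 − 220 = -230;  519 − 230 = 289
-102 − 24 = -126;  -220 − 126 = -346;  -230 − 346 = -576;  289 − 576 = -287
-126 − 24 = -150;  -346 − 150 = -496;  -576 − 496 = -1072;  -287 − 1072 = -1359
-150 − 24 = -174;  -496 − 174 = -670;  -1072 − 670 = -1742;  -1359 − 1742 = -3101

-3101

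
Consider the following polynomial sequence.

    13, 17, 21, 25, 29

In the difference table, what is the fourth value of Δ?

D1: 4, 4, 4, 4

4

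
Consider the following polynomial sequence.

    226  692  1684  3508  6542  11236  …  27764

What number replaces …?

Using the first 6 terms:
Δ: 466  992  1824  3034  4694
Δ²: 526  832  1210  1660
Δ³: 306  378  450
Δ⁴: 72  72
Constant fourth difference = 72.
Extend forward: 450 + 72 = 522;  1660 + 522 = 2182;  4694 + 2182 = 6876;  11236 + 6876 = 18112

18112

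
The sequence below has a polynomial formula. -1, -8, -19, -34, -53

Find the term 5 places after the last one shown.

-208

First differences: -7 , -11 , -15 , -19
Second differences: -4 , -4 , -4
Constant second difference = -4, so extend:
-19 − 4 = -23;  -53 − 23 = -76
-23 − 4 = -27;  -76 − 27 = -103
-27 − 4 = -31;  -103 − 31 = -134
-31 − 4 = -35;  -134 − 35 = -169
-35 − 4 = -39;  -169 − 39 = -208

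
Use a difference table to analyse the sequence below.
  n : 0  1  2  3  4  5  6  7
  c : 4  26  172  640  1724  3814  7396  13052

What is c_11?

71416

Δ: 22  146  468  1084  2090  3582  5656
Δ²: 124  322  616  1006  1492  2074
Δ³: 198  294  390  486  582
Δ⁴: 96  96  96  96
The fourth differences are constant (96).
582 + 96 = 678;  2074 + 678 = 2752;  5656 + 2752 = 8408;  13052 + 8408 = 21460
678 + 96 = 774;  2752 + 774 = 3526;  8408 + 3526 = 11934;  21460 + 11934 = 33394
774 + 96 = 870;  3526 + 870 = 4396;  11934 + 4396 = 16330;  33394 + 16330 = 49724
870 + 96 = 966;  4396 + 966 = 5362;  16330 + 5362 = 21692;  49724 + 21692 = 71416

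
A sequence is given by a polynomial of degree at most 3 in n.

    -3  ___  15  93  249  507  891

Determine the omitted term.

-9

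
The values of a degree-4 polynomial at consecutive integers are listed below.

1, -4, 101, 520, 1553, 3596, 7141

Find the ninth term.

21185

Δ: -5, 105, 419, 1033, 2043, 3545
Δ²: 110, 314, 614, 1010, 1502
Δ³: 204, 300, 396, 492
Δ⁴: 96, 96, 96
The fourth differences are constant (96).
492 + 96 = 588;  1502 + 588 = 2090;  3545 + 2090 = 5635;  7141 + 5635 = 12776
588 + 96 = 684;  2090 + 684 = 2774;  5635 + 2774 = 8409;  12776 + 8409 = 21185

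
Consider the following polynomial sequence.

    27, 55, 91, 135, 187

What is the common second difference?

8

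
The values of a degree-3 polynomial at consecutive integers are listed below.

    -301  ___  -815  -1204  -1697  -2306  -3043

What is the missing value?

Using the last 5 terms:
Δ: -389  -493  -609  -737
Δ²: -104  -116  -128
Δ³: -12  -12
Constant third difference = -12.
Extend backward: -104 + 12 = -92;  -389 + 92 = -297;  -815 + 297 = -518

-518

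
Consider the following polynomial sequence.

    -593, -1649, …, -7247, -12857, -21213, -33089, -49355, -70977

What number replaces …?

Using the last 6 terms:
First differences: -5610, -8356, -11876, -16266, -21622
Second differences: -2746, -3520, -4390, -5356
Third differences: -774, -870, -966
Fourth differences: -96, -96
Constant fourth difference = -96.
Extend backward: -774 + 96 = -678;  -2746 + 678 = -2068;  -5610 + 2068 = -3542;  -7247 + 3542 = -3705

-3705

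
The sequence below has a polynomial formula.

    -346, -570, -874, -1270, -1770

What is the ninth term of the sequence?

-5050

-224, -304, -396, -500
-80, -92, -104
-12, -12
The third differences are constant (-12).
-104 − 12 = -116;  -500 − 116 = -616;  -1770 − 616 = -2386
-116 − 12 = -128;  -616 − 128 = -744;  -2386 − 744 = -3130
-128 − 12 = -140;  -744 − 140 = -884;  -3130 − 884 = -4014
-140 − 12 = -152;  -884 − 152 = -1036;  -4014 − 1036 = -5050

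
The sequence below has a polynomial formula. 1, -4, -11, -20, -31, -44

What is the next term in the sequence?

-5, -7, -9, -11, -13
-2, -2, -2, -2
Constant second difference = -2, so extend:
-13 − 2 = -15;  -44 − 15 = -59

-59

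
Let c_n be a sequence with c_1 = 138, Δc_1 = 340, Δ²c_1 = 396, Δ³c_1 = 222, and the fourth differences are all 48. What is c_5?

Build the table forward from the leading diagonal:
Fourth differences: 48, 48, 48, 48, 48
Third differences: 222, 270, 318, 366, 414
Second differences: 396, 618, 888, 1206, 1572
First differences: 340, 736, 1354, 2242, 3448
c: 138, 478, 1214, 2568, 4810

4810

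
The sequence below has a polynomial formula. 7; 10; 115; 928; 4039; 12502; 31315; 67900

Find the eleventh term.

404947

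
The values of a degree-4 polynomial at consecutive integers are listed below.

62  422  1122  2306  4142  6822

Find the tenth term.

D1: 360, 700, 1184, 1836, 2680
D2: 340, 484, 652, 844
D3: 144, 168, 192
D4: 24, 24
Constant fourth difference = 24, so extend:
192 + 24 = 216;  844 + 216 = 1060;  2680 + 1060 = 3740;  6822 + 3740 = 10562
216 + 24 = 240;  1060 + 240 = 1300;  3740 + 1300 = 5040;  10562 + 5040 = 15602
240 + 24 = 264;  1300 + 264 = 1564;  5040 + 1564 = 6604;  15602 + 6604 = 22206
264 + 24 = 288;  1564 + 288 = 1852;  6604 + 1852 = 8456;  22206 + 8456 = 30662

30662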